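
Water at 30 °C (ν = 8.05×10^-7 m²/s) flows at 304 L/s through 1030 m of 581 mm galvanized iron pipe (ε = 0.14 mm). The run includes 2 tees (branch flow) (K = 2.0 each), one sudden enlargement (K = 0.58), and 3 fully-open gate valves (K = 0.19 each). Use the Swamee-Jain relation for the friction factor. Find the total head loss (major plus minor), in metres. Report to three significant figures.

H_L ≈ 2.17 m

V = 4Q/(πD²) = 1.147 m/s; V²/2g = 0.06701 m
Re = 8.28×10^5, ε/D = 2.41×10^-4 → f = 0.01535 (Swamee-Jain)
Major: h_f = f(L/D)·V²/2g = 0.01535·1773·0.06701 = 1.824 m
Minor: ΣK = 5.15; h_m = ΣK·V²/2g = 0.3451 m
Total H_L = 1.824 + 0.3451 = 2.169 m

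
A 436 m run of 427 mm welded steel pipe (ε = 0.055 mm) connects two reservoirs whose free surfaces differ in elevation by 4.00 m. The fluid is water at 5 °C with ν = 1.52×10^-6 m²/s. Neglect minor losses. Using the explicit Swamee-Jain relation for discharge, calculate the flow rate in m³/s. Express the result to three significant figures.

Swamee-Jain (Type II): Q = -0.965·√(gD⁵h_f/L)·ln[ε/(3.7D) + √(3.17ν²L/(gD³h_f))]
√(gD⁵h_f/L) = √(9.81·0.427⁵·4.00/436) = 0.03574
ε/(3.7D) = 3.48×10^-5; √(3.17ν²L/(gD³h_f)) = 3.23×10^-5
Q = -0.965·0.03574·ln(6.714×10^-5) = 0.3314 m³/s
Check: V = 2.31 m/s, Re = 6.50×10^5, f = 0.01442, h_f = 4.02 m ≈ 4.00 m ✓

Q ≈ 0.331 m³/s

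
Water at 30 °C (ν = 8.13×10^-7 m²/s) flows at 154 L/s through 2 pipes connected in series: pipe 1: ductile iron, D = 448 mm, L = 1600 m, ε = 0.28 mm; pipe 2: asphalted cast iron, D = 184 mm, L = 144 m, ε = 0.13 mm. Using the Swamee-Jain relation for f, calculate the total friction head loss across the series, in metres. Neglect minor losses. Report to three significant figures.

Pipe 1: V = 0.9770 m/s, Re = 5.38×10^5, ε/D = 6.25×10^-4, f = 0.01846, h_1 = f(L/D)V²/2g = 3.207 m
Pipe 2: V = 5.792 m/s, Re = 1.31×10^6, ε/D = 7.07×10^-4, f = 0.01846, h_2 = f(L/D)V²/2g = 24.70 m
Series → Q common, losses add: H = Σh = 27.90 m

H ≈ 27.9 m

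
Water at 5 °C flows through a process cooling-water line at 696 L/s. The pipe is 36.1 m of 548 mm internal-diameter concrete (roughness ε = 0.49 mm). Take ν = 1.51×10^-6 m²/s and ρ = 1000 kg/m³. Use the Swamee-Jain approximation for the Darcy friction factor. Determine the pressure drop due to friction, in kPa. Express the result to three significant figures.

V = 4Q/(πD²) = 4·0.696/(π·0.548²) = 2.951 m/s
Re = VD/ν = 2.951·0.548/1.51×10^-6 = 1.07×10^6 → turbulent
ε/D = 0.49/548 = 8.94×10^-4
Swamee-Jain: f = 0.01951
h_f = f(L/D)V²/(2g) = 0.01951·(36.1/0.548)·2.951²/(2·9.81) = 0.5704 m
Δp = ρg·h_f = 1000·9.81·0.5704 = 5.595 kPa

Δp ≈ 5.60 kPa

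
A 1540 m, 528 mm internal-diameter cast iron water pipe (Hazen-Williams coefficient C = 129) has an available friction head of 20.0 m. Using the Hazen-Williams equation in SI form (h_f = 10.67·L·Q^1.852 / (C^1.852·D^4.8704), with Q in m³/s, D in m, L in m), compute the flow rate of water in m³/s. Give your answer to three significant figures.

Q ≈ 0.642 m³/s

Rearranging: Q = [h_f·C^1.852·D^4.8704 / (10.67·L)]^(1/1.852)
Q = [20.0·129^1.852·0.528^4.8704 / (10.67·1540)]^0.540 = 0.6418 m³/s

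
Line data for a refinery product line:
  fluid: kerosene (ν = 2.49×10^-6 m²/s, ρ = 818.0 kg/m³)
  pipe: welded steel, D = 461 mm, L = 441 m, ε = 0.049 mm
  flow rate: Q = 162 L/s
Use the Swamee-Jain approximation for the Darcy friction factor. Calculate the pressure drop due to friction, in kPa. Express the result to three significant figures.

Δp ≈ 6.16 kPa

V = 4Q/(πD²) = 4·0.162/(π·0.461²) = 0.9706 m/s
Re = VD/ν = 0.9706·0.461/2.49×10^-6 = 1.80×10^5 → turbulent
ε/D = 0.049/461 = 1.06×10^-4
Swamee-Jain: f = 0.01672
h_f = f(L/D)V²/(2g) = 0.01672·(441/0.461)·0.9706²/(2·9.81) = 0.7679 m
Δp = ρg·h_f = 818.0·9.81·0.7679 = 6.162 kPa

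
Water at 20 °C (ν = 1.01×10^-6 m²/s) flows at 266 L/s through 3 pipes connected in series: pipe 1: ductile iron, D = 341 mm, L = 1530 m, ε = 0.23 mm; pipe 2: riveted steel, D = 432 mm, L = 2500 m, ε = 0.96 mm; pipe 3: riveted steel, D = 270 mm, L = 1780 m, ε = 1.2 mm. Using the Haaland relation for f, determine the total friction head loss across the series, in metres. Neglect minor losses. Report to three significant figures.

Pipe 1: V = 2.913 m/s, Re = 9.83×10^5, ε/D = 6.74×10^-4, f = 0.01828, h_1 = f(L/D)V²/2g = 35.46 m
Pipe 2: V = 1.815 m/s, Re = 7.76×10^5, ε/D = 0.00222, f = 0.02433, h_2 = f(L/D)V²/2g = 23.64 m
Pipe 3: V = 4.646 m/s, Re = 1.24×10^6, ε/D = 0.00444, f = 0.02945, h_3 = f(L/D)V²/2g = 213.6 m
Series → Q common, losses add: H = Σh = 272.7 m

H ≈ 273 m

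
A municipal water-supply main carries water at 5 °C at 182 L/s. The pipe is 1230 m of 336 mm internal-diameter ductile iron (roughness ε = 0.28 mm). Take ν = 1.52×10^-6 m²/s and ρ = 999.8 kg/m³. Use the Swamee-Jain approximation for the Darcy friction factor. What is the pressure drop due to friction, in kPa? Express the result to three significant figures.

V = 4Q/(πD²) = 4·0.182/(π·0.336²) = 2.053 m/s
Re = VD/ν = 2.053·0.336/1.52×10^-6 = 4.54×10^5 → turbulent
ε/D = 0.28/336 = 8.33×10^-4
Swamee-Jain: f = 0.01966
h_f = f(L/D)V²/(2g) = 0.01966·(1230/0.336)·2.053²/(2·9.81) = 15.46 m
Δp = ρg·h_f = 999.8·9.81·15.46 = 151.6 kPa

Δp ≈ 152 kPa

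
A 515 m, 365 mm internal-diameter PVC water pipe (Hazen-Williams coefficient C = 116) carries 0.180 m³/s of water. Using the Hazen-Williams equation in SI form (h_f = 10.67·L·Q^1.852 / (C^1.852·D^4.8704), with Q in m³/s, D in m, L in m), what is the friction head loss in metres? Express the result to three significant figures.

h_f ≈ 4.67 m

h_f = 10.67·515·0.180^1.852 / (116^1.852·0.365^4.8704) = 4.668 m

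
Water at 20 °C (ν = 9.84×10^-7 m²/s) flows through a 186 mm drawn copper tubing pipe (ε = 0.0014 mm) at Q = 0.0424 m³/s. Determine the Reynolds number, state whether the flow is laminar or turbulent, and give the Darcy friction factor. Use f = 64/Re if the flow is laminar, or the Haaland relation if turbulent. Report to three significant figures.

Re ≈ 2.95×10^5; turbulent; f ≈ 0.0144

V = 4Q/(πD²) = 1.560 m/s
Re = VD/ν = 1.560·0.186/9.84×10^-7 = 2.95×10^5
Re > 4000 → turbulent; ε/D = 7.53×10^-6
Haaland: f = 0.01445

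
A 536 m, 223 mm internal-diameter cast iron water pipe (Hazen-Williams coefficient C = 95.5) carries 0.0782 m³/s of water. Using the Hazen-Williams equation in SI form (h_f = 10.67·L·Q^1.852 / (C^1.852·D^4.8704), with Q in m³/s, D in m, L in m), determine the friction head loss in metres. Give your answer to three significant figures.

h_f ≈ 16.4 m

h_f = 10.67·536·0.0782^1.852 / (95.5^1.852·0.223^4.8704) = 16.39 m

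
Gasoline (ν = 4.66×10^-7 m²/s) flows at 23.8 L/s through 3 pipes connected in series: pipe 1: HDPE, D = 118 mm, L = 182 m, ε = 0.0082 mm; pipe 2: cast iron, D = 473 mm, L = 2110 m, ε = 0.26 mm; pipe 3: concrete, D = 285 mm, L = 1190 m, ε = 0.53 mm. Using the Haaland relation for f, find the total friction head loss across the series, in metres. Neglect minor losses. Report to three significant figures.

Pipe 1: V = 2.176 m/s, Re = 5.51×10^5, ε/D = 6.95×10^-5, f = 0.01374, h_1 = f(L/D)V²/2g = 5.115 m
Pipe 2: V = 0.1354 m/s, Re = 1.37×10^5, ε/D = 5.50×10^-4, f = 0.01956, h_2 = f(L/D)V²/2g = 0.08158 m
Pipe 3: V = 0.3731 m/s, Re = 2.28×10^5, ε/D = 0.00186, f = 0.02375, h_3 = f(L/D)V²/2g = 0.7034 m
Series → Q common, losses add: H = Σh = 5.900 m

H ≈ 5.90 m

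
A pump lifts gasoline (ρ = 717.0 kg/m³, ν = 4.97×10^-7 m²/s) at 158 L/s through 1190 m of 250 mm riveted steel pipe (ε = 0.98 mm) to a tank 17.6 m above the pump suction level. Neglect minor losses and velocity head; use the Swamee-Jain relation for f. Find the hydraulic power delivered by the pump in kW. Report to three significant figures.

V = 4Q/(πD²) = 3.219 m/s; Re = 1.62×10^6; ε/D = 0.00392; f = 0.02836
h_f = f(L/D)V²/2g = 71.29 m
Total head H = z + h_f = 17.6 + 71.29 = 88.89 m
P_hyd = ρgQH = 717.0·9.81·0.158·88.89 = 98.79 kW

P_hyd ≈ 98.8 kW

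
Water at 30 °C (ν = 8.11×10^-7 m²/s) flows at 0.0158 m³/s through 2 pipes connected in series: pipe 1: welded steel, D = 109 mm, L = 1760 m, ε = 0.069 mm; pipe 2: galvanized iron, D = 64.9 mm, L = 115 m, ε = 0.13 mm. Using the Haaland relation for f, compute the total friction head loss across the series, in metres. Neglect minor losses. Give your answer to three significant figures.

Pipe 1: V = 1.693 m/s, Re = 2.28×10^5, ε/D = 6.33×10^-4, f = 0.01913, h_1 = f(L/D)V²/2g = 45.14 m
Pipe 2: V = 4.776 m/s, Re = 3.82×10^5, ε/D = 0.00200, f = 0.02390, h_2 = f(L/D)V²/2g = 49.23 m
Series → Q common, losses add: H = Σh = 94.37 m

H ≈ 94.4 m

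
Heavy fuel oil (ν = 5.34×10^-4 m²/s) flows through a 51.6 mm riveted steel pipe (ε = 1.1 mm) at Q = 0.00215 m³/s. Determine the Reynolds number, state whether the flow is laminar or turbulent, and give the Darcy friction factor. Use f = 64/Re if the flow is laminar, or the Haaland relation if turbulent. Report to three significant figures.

Re ≈ 99.3; laminar; f = 64/Re ≈ 0.644

V = 4Q/(πD²) = 1.028 m/s
Re = VD/ν = 1.028·0.0516/5.34×10^-4 = 99.3
Re < 2300 → laminar → f = 64/Re = 0.6442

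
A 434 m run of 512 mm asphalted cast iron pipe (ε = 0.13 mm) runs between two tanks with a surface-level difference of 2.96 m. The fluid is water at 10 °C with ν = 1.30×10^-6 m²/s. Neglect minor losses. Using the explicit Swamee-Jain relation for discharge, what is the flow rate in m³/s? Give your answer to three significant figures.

Q ≈ 0.435 m³/s

Swamee-Jain (Type II): Q = -0.965·√(gD⁵h_f/L)·ln[ε/(3.7D) + √(3.17ν²L/(gD³h_f))]
√(gD⁵h_f/L) = √(9.81·0.512⁵·2.96/434) = 0.04852
ε/(3.7D) = 6.86×10^-5; √(3.17ν²L/(gD³h_f)) = 2.44×10^-5
Q = -0.965·0.04852·ln(9.305×10^-5) = 0.4346 m³/s
Check: V = 2.11 m/s, Re = 8.31×10^5, f = 0.01547, h_f = 2.98 m ≈ 2.96 m ✓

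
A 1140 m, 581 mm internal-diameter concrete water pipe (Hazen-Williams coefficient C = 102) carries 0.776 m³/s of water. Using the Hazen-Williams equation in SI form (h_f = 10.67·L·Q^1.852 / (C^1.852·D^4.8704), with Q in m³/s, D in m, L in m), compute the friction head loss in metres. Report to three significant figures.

h_f ≈ 20.4 m

h_f = 10.67·1140·0.776^1.852 / (102^1.852·0.581^4.8704) = 20.40 m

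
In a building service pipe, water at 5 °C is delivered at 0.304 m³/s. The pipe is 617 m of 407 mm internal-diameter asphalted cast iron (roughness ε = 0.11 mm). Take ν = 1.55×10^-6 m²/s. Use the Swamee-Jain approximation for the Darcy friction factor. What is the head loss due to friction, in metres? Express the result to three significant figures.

V = 4Q/(πD²) = 4·0.304/(π·0.407²) = 2.337 m/s
Re = VD/ν = 2.337·0.407/1.55×10^-6 = 6.14×10^5 → turbulent
ε/D = 0.11/407 = 2.70×10^-4
Swamee-Jain: f = 0.01591
h_f = f(L/D)V²/(2g) = 0.01591·(617/0.407)·2.337²/(2·9.81) = 6.710 m

h_f ≈ 6.71 m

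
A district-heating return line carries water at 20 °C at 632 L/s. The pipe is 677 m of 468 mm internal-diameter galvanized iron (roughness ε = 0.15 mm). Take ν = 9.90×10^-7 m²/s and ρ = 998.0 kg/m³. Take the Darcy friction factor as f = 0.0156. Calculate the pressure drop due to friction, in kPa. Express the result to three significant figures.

V = 4Q/(πD²) = 4·0.632/(π·0.468²) = 3.674 m/s
h_f = f(L/D)V²/(2g) = 0.01560·(677/0.468)·3.674²/(2·9.81) = 15.53 m
Δp = ρg·h_f = 998.0·9.81·15.53 = 152.0 kPa

Δp ≈ 152 kPa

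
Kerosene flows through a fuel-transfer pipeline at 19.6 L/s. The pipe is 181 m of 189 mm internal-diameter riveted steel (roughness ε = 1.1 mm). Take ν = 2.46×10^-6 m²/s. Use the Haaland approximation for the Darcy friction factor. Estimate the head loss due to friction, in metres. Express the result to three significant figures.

h_f ≈ 0.793 m

V = 4Q/(πD²) = 4·0.0196/(π·0.189²) = 0.6986 m/s
Re = VD/ν = 0.6986·0.189/2.46×10^-6 = 5.37×10^4 → turbulent
ε/D = 1.1/189 = 0.00582
Haaland: f = 0.03329
h_f = f(L/D)V²/(2g) = 0.03329·(181/0.189)·0.6986²/(2·9.81) = 0.7931 m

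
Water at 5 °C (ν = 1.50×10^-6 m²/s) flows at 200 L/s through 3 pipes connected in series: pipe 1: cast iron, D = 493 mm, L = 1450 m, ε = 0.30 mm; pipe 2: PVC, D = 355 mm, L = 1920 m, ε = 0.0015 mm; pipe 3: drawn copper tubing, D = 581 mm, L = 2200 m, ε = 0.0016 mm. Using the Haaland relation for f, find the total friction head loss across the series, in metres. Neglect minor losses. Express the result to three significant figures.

H ≈ 19.5 m

Pipe 1: V = 1.048 m/s, Re = 3.44×10^5, ε/D = 6.09×10^-4, f = 0.01854, h_1 = f(L/D)V²/2g = 3.051 m
Pipe 2: V = 2.021 m/s, Re = 4.78×10^5, ε/D = 4.23×10^-6, f = 0.01321, h_2 = f(L/D)V²/2g = 14.87 m
Pipe 3: V = 0.7544 m/s, Re = 2.92×10^5, ε/D = 2.75×10^-6, f = 0.01444, h_3 = f(L/D)V²/2g = 1.585 m
Series → Q common, losses add: H = Σh = 19.51 m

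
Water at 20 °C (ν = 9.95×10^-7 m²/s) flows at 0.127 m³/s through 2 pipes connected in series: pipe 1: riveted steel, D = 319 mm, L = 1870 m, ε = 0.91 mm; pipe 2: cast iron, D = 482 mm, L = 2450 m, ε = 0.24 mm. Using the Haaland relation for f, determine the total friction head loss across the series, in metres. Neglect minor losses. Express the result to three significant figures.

H ≈ 21.9 m

Pipe 1: V = 1.589 m/s, Re = 5.09×10^5, ε/D = 0.00285, f = 0.02610, h_1 = f(L/D)V²/2g = 19.69 m
Pipe 2: V = 0.6960 m/s, Re = 3.37×10^5, ε/D = 4.98×10^-4, f = 0.01793, h_2 = f(L/D)V²/2g = 2.250 m
Series → Q common, losses add: H = Σh = 21.94 m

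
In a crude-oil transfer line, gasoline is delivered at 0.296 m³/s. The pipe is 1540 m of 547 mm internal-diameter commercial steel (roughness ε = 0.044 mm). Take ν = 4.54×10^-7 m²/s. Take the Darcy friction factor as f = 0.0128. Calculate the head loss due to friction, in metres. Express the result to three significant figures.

h_f ≈ 2.91 m

V = 4Q/(πD²) = 4·0.296/(π·0.547²) = 1.260 m/s
h_f = f(L/D)V²/(2g) = 0.01280·(1540/0.547)·1.260²/(2·9.81) = 2.914 m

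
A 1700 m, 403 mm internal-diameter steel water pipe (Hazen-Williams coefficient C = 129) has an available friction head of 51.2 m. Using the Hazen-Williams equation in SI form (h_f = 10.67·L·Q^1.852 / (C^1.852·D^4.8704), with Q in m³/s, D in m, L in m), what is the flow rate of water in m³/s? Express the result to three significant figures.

Q ≈ 0.497 m³/s

Rearranging: Q = [h_f·C^1.852·D^4.8704 / (10.67·L)]^(1/1.852)
Q = [51.2·129^1.852·0.403^4.8704 / (10.67·1700)]^0.540 = 0.4967 m³/s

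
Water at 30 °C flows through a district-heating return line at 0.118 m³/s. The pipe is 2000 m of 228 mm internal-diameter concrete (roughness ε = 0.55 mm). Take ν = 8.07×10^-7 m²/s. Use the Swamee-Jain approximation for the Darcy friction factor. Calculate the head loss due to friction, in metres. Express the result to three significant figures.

h_f ≈ 93.0 m

V = 4Q/(πD²) = 4·0.118/(π·0.228²) = 2.890 m/s
Re = VD/ν = 2.890·0.228/8.07×10^-7 = 8.17×10^5 → turbulent
ε/D = 0.55/228 = 0.00241
Swamee-Jain: f = 0.02491
h_f = f(L/D)V²/(2g) = 0.02491·(2000/0.228)·2.890²/(2·9.81) = 93.03 m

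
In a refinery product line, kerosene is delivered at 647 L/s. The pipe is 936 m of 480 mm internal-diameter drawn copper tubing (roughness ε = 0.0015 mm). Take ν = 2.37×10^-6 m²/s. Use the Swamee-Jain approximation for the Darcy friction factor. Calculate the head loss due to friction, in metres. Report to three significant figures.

V = 4Q/(πD²) = 4·0.647/(π·0.480²) = 3.575 m/s
Re = VD/ν = 3.575·0.480/2.37×10^-6 = 7.24×10^5 → turbulent
ε/D = 0.0015/480 = 3.13×10^-6
Swamee-Jain: f = 0.01233
h_f = f(L/D)V²/(2g) = 0.01233·(936/0.480)·3.575²/(2·9.81) = 15.66 m

h_f ≈ 15.7 m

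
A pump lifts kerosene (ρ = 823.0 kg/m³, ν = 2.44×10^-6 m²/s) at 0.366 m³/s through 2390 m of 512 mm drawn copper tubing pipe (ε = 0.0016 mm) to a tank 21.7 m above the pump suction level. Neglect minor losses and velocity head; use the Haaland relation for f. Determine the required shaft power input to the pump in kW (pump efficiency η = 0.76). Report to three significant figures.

V = 4Q/(πD²) = 1.778 m/s; Re = 3.73×10^5; ε/D = 3.13×10^-6; f = 0.01380
h_f = f(L/D)V²/2g = 10.38 m
Total head H = z + h_f = 21.7 + 10.38 = 32.08 m
P_hyd = ρgQH = 823.0·9.81·0.366·32.08 = 94.79 kW
P_shaft = P_hyd/η = 94.79/0.76 = 124.7 kW

P_shaft ≈ 125 kW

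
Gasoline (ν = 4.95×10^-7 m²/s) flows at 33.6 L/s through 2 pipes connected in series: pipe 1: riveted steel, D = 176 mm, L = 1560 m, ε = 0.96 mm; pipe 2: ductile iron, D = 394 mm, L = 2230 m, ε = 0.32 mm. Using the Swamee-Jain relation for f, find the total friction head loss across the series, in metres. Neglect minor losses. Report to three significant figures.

Pipe 1: V = 1.381 m/s, Re = 4.91×10^5, ε/D = 0.00545, f = 0.03146, h_1 = f(L/D)V²/2g = 27.11 m
Pipe 2: V = 0.2756 m/s, Re = 2.19×10^5, ε/D = 8.12×10^-4, f = 0.02029, h_2 = f(L/D)V²/2g = 0.4446 m
Series → Q common, losses add: H = Σh = 27.56 m

H ≈ 27.6 m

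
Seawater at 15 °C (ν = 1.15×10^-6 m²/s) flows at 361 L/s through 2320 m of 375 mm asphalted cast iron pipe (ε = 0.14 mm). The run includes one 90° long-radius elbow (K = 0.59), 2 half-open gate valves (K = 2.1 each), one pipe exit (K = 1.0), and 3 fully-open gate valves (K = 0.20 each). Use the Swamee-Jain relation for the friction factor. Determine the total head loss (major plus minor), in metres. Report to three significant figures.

H_L ≈ 58.5 m

V = 4Q/(πD²) = 3.269 m/s; V²/2g = 0.5445 m
Re = 1.07×10^6, ε/D = 3.73×10^-4 → f = 0.01634 (Swamee-Jain)
Major: h_f = f(L/D)·V²/2g = 0.01634·6187·0.5445 = 55.03 m
Minor: ΣK = 6.39; h_m = ΣK·V²/2g = 3.479 m
Total H_L = 55.03 + 3.479 = 58.51 m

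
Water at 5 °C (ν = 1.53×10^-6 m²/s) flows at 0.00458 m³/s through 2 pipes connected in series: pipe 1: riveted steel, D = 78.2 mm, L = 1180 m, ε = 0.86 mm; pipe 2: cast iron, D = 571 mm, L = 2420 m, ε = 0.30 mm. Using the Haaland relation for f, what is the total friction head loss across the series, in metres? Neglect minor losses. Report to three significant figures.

H ≈ 28.2 m

Pipe 1: V = 0.9536 m/s, Re = 4.87×10^4, ε/D = 0.0110, f = 0.04030, h_1 = f(L/D)V²/2g = 28.19 m
Pipe 2: V = 0.01789 m/s, Re = 6670, ε/D = 5.25×10^-4, f = 0.03514, h_2 = f(L/D)V²/2g = 0.002428 m
Series → Q common, losses add: H = Σh = 28.19 m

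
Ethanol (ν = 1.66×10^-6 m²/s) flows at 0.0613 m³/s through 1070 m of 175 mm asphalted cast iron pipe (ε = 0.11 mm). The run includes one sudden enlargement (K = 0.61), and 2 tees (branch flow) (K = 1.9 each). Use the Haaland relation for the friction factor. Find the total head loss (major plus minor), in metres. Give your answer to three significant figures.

V = 4Q/(πD²) = 2.549 m/s; V²/2g = 0.3310 m
Re = 2.69×10^5, ε/D = 6.29×10^-4 → f = 0.01890 (Haaland)
Major: h_f = f(L/D)·V²/2g = 0.01890·6114·0.3310 = 38.26 m
Minor: ΣK = 4.41; h_m = ΣK·V²/2g = 1.460 m
Total H_L = 38.26 + 1.460 = 39.72 m

H_L ≈ 39.7 m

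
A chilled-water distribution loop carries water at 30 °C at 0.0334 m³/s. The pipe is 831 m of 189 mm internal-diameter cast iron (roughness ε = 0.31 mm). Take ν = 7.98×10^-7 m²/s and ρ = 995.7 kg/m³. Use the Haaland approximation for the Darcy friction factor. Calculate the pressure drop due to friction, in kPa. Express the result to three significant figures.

V = 4Q/(πD²) = 4·0.0334/(π·0.189²) = 1.191 m/s
Re = VD/ν = 1.191·0.189/7.98×10^-7 = 2.82×10^5 → turbulent
ε/D = 0.31/189 = 0.00164
Haaland: f = 0.02292
h_f = f(L/D)V²/(2g) = 0.02292·(831/0.189)·1.191²/(2·9.81) = 7.280 m
Δp = ρg·h_f = 995.7·9.81·7.280 = 71.11 kPa

Δp ≈ 71.1 kPa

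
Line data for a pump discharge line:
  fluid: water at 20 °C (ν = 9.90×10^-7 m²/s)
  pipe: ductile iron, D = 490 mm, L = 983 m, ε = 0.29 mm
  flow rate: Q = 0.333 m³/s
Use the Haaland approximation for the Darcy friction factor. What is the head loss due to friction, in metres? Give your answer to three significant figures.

h_f ≈ 5.68 m

V = 4Q/(πD²) = 4·0.333/(π·0.490²) = 1.766 m/s
Re = VD/ν = 1.766·0.490/9.90×10^-7 = 8.74×10^5 → turbulent
ε/D = 0.29/490 = 5.92×10^-4
Haaland: f = 0.01783
h_f = f(L/D)V²/(2g) = 0.01783·(983/0.490)·1.766²/(2·9.81) = 5.684 m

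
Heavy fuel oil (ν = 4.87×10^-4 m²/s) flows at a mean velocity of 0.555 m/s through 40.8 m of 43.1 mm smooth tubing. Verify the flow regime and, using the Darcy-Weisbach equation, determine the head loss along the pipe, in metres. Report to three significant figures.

h_f ≈ 19.4 m

Re = VD/ν = 0.555·0.04310/4.87×10^-4 = 49.1 → laminar (Re < 2300)
f = 64/Re = 1.303
h_f = f(L/D)V²/(2g) = 1.303·(40.8/0.04310)·0.555²/(2·9.81) = 19.36 m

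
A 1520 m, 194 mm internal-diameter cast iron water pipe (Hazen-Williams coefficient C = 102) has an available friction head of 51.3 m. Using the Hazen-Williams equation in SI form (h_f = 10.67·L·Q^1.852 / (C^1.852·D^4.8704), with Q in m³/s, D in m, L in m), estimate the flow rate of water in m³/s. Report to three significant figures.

Rearranging: Q = [h_f·C^1.852·D^4.8704 / (10.67·L)]^(1/1.852)
Q = [51.3·102^1.852·0.194^4.8704 / (10.67·1520)]^0.540 = 0.06107 m³/s

Q ≈ 0.0611 m³/s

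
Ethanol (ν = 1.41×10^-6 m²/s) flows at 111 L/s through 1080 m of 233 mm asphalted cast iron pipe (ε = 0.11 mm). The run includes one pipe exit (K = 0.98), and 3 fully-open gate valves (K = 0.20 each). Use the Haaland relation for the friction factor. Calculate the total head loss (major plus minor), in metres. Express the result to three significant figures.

H_L ≈ 28.6 m

V = 4Q/(πD²) = 2.603 m/s; V²/2g = 0.3454 m
Re = 4.30×10^5, ε/D = 4.72×10^-4 → f = 0.01753 (Haaland)
Major: h_f = f(L/D)·V²/2g = 0.01753·4635·0.3454 = 28.06 m
Minor: ΣK = 1.58; h_m = ΣK·V²/2g = 0.5458 m
Total H_L = 28.06 + 0.5458 = 28.61 m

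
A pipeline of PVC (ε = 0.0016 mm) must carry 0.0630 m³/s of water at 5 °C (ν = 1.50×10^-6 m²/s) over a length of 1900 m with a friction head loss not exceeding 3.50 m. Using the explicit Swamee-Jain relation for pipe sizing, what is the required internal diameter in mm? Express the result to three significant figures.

D ≈ 315 mm

Swamee-Jain (Type III): D = 0.66·[ε^1.25·(LQ²/(gh_f))^4.75 + ν·Q^9.4·(L/(gh_f))^5.2]^0.04
LQ²/(gh_f) = 0.2196; L/(gh_f) = 55.34
Term 1 = ε^1.25·(…)^4.75 = 4.25×10^-11; Term 2 = ν·Q^9.4·(…)^5.2 = 8.99×10^-9
D = 0.66·(4.25×10^-11 + 8.99×10^-9)^0.04 = 0.3146 m = 315 mm
Check: V = 0.810 m/s, Re = 1.70×10^5, f = 0.01608, h_f = 3.25 m ≈ 3.50 m ✓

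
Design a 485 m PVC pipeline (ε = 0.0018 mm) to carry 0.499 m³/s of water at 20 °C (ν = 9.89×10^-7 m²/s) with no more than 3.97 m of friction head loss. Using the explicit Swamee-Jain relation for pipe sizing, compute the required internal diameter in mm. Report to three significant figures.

D ≈ 494 mm

Swamee-Jain (Type III): D = 0.66·[ε^1.25·(LQ²/(gh_f))^4.75 + ν·Q^9.4·(L/(gh_f))^5.2]^0.04
LQ²/(gh_f) = 3.101; L/(gh_f) = 12.45
Term 1 = ε^1.25·(…)^4.75 = 1.42×10^-5; Term 2 = ν·Q^9.4·(…)^5.2 = 7.13×10^-4
D = 0.66·(1.42×10^-5 + 7.13×10^-4)^0.04 = 0.4943 m = 494 mm
Check: V = 2.60 m/s, Re = 1.30×10^6, f = 0.01122, h_f = 3.79 m ≈ 3.97 m ✓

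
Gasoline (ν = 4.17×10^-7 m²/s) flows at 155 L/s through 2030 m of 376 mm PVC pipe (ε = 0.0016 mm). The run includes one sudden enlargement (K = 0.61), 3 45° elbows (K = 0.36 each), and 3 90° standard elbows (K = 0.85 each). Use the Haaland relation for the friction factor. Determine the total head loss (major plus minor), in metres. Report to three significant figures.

V = 4Q/(πD²) = 1.396 m/s; V²/2g = 0.09932 m
Re = 1.26×10^6, ε/D = 4.26×10^-6 → f = 0.01124 (Haaland)
Major: h_f = f(L/D)·V²/2g = 0.01124·5399·0.09932 = 6.025 m
Minor: ΣK = 4.24; h_m = ΣK·V²/2g = 0.4211 m
Total H_L = 6.025 + 0.4211 = 6.446 m

H_L ≈ 6.45 m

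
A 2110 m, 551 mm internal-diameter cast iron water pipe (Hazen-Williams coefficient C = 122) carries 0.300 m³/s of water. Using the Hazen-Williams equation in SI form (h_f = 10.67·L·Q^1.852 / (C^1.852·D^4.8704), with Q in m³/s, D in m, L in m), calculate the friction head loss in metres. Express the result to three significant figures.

h_f = 10.67·2110·0.300^1.852 / (122^1.852·0.551^4.8704) = 6.037 m

h_f ≈ 6.04 m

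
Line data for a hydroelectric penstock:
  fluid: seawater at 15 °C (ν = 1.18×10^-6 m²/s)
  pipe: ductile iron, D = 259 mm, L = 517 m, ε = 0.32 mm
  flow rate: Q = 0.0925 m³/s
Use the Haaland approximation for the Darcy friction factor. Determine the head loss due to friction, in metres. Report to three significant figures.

V = 4Q/(πD²) = 4·0.0925/(π·0.259²) = 1.756 m/s
Re = VD/ν = 1.756·0.259/1.18×10^-6 = 3.85×10^5 → turbulent
ε/D = 0.32/259 = 0.00124
Haaland: f = 0.02131
h_f = f(L/D)V²/(2g) = 0.02131·(517/0.259)·1.756²/(2·9.81) = 6.682 m

h_f ≈ 6.68 m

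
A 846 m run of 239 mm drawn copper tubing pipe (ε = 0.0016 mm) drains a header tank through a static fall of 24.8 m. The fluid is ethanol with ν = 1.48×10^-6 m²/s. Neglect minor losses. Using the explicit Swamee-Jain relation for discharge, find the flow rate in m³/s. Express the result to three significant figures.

Swamee-Jain (Type II): Q = -0.965·√(gD⁵h_f/L)·ln[ε/(3.7D) + √(3.17ν²L/(gD³h_f))]
√(gD⁵h_f/L) = √(9.81·0.239⁵·24.8/846) = 0.01498
ε/(3.7D) = 1.81×10^-6; √(3.17ν²L/(gD³h_f)) = 4.21×10^-5
Q = -0.965·0.01498·ln(4.386×10^-5) = 0.1450 m³/s
Check: V = 3.23 m/s, Re = 5.22×10^5, f = 0.01310, h_f = 24.7 m ≈ 24.8 m ✓

Q ≈ 0.145 m³/s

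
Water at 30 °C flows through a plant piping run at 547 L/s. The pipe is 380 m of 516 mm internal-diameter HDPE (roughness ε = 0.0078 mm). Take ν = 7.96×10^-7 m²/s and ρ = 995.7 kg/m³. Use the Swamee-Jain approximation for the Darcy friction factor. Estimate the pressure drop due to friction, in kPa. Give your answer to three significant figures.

Δp ≈ 27.9 kPa

V = 4Q/(πD²) = 4·0.547/(π·0.516²) = 2.616 m/s
Re = VD/ν = 2.616·0.516/7.96×10^-7 = 1.70×10^6 → turbulent
ε/D = 0.0078/516 = 1.51×10^-5
Swamee-Jain: f = 0.01114
h_f = f(L/D)V²/(2g) = 0.01114·(380/0.516)·2.616²/(2·9.81) = 2.860 m
Δp = ρg·h_f = 995.7·9.81·2.860 = 27.94 kPa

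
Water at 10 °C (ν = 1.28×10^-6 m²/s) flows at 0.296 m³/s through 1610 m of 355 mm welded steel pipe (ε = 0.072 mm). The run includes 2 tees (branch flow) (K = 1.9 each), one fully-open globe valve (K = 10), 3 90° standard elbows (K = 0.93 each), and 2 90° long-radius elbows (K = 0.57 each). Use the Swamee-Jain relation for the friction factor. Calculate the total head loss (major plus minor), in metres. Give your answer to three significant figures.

V = 4Q/(πD²) = 2.991 m/s; V²/2g = 0.4558 m
Re = 8.29×10^5, ε/D = 2.03×10^-4 → f = 0.01497 (Swamee-Jain)
Major: h_f = f(L/D)·V²/2g = 0.01497·4535·0.4558 = 30.94 m
Minor: ΣK = 17.7; h_m = ΣK·V²/2g = 8.082 m
Total H_L = 30.94 + 8.082 = 39.02 m

H_L ≈ 39.0 m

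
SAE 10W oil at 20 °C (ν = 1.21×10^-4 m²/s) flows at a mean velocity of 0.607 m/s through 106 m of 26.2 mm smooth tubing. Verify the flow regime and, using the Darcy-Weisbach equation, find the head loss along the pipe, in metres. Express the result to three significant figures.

h_f ≈ 37.0 m

Re = VD/ν = 0.607·0.02620/1.21×10^-4 = 131 → laminar (Re < 2300)
f = 64/Re = 0.4869
h_f = f(L/D)V²/(2g) = 0.4869·(106/0.02620)·0.607²/(2·9.81) = 37.00 m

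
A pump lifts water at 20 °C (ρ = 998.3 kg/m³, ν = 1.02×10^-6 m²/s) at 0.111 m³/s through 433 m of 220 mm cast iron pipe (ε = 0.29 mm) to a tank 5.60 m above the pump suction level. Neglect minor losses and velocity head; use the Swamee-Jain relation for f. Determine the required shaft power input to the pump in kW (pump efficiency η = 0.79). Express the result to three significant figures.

V = 4Q/(πD²) = 2.920 m/s; Re = 6.30×10^5; ε/D = 0.00132; f = 0.02153
h_f = f(L/D)V²/2g = 18.41 m
Total head H = z + h_f = 5.60 + 18.41 = 24.01 m
P_hyd = ρgQH = 998.3·9.81·0.111·24.01 = 26.10 kW
P_shaft = P_hyd/η = 26.10/0.79 = 33.04 kW

P_shaft ≈ 33.0 kW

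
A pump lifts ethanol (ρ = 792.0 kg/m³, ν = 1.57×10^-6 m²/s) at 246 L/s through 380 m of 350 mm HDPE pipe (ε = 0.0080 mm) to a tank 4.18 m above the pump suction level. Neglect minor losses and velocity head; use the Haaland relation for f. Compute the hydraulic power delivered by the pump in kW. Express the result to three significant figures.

P_hyd ≈ 17.0 kW

V = 4Q/(πD²) = 2.557 m/s; Re = 5.70×10^5; ε/D = 2.29×10^-5; f = 0.01306
h_f = f(L/D)V²/2g = 4.724 m
Total head H = z + h_f = 4.18 + 4.724 = 8.904 m
P_hyd = ρgQH = 792.0·9.81·0.246·8.904 = 17.02 kW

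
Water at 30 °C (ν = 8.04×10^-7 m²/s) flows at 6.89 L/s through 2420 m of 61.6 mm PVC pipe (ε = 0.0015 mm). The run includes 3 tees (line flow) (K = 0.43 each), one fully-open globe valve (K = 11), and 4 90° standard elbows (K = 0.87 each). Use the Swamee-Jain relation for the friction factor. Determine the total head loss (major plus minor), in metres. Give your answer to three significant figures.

H_L ≈ 177 m

V = 4Q/(πD²) = 2.312 m/s; V²/2g = 0.2724 m
Re = 1.77×10^5, ε/D = 2.44×10^-5 → f = 0.01611 (Swamee-Jain)
Major: h_f = f(L/D)·V²/2g = 0.01611·39286·0.2724 = 172.4 m
Minor: ΣK = 15.8; h_m = ΣK·V²/2g = 4.296 m
Total H_L = 172.4 + 4.296 = 176.7 m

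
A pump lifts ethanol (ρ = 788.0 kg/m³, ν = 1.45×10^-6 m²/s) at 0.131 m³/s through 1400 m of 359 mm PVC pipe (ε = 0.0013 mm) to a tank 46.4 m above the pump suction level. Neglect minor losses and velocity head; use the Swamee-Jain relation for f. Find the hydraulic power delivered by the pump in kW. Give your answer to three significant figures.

P_hyd ≈ 51.8 kW

V = 4Q/(πD²) = 1.294 m/s; Re = 3.20×10^5; ε/D = 3.62×10^-6; f = 0.01424
h_f = f(L/D)V²/2g = 4.741 m
Total head H = z + h_f = 46.4 + 4.741 = 51.14 m
P_hyd = ρgQH = 788.0·9.81·0.131·51.14 = 51.79 kW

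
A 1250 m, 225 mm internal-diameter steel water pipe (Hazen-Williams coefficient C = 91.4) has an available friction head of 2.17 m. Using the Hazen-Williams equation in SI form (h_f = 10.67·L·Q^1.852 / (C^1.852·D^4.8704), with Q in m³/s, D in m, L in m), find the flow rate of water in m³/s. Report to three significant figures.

Q ≈ 0.0163 m³/s

Rearranging: Q = [h_f·C^1.852·D^4.8704 / (10.67·L)]^(1/1.852)
Q = [2.17·91.4^1.852·0.225^4.8704 / (10.67·1250)]^0.540 = 0.01628 m³/s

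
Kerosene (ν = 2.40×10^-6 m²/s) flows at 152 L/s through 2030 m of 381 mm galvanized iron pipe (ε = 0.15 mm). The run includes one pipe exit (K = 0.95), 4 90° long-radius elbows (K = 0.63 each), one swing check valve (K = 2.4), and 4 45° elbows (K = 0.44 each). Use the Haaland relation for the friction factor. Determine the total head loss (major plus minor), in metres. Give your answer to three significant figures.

H_L ≈ 9.36 m

V = 4Q/(πD²) = 1.333 m/s; V²/2g = 0.09060 m
Re = 2.12×10^5, ε/D = 3.94×10^-4 → f = 0.01796 (Haaland)
Major: h_f = f(L/D)·V²/2g = 0.01796·5328·0.09060 = 8.668 m
Minor: ΣK = 7.63; h_m = ΣK·V²/2g = 0.6912 m
Total H_L = 8.668 + 0.6912 = 9.360 m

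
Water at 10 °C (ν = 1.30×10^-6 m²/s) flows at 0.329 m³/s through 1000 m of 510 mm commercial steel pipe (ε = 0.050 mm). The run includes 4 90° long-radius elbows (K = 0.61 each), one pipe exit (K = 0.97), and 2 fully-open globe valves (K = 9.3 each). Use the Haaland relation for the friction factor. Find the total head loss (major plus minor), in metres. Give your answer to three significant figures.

H_L ≈ 6.51 m

V = 4Q/(πD²) = 1.611 m/s; V²/2g = 0.1322 m
Re = 6.32×10^5, ε/D = 9.80×10^-5 → f = 0.01388 (Haaland)
Major: h_f = f(L/D)·V²/2g = 0.01388·1961·0.1322 = 3.597 m
Minor: ΣK = 22.0; h_m = ΣK·V²/2g = 2.910 m
Total H_L = 3.597 + 2.910 = 6.507 m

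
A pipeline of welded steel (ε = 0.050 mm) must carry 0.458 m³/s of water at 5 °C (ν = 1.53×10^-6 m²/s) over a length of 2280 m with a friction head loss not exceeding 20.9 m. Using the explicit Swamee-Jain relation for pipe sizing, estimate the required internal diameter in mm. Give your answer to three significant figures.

Swamee-Jain (Type III): D = 0.66·[ε^1.25·(LQ²/(gh_f))^4.75 + ν·Q^9.4·(L/(gh_f))^5.2]^0.04
LQ²/(gh_f) = 2.333; L/(gh_f) = 11.12
Term 1 = ε^1.25·(…)^4.75 = 2.35×10^-4; Term 2 = ν·Q^9.4·(…)^5.2 = 2.73×10^-4
D = 0.66·(2.35×10^-4 + 2.73×10^-4)^0.04 = 0.4873 m = 487 mm
Check: V = 2.46 m/s, Re = 7.82×10^5, f = 0.01384, h_f = 19.9 m ≈ 20.9 m ✓

D ≈ 487 mm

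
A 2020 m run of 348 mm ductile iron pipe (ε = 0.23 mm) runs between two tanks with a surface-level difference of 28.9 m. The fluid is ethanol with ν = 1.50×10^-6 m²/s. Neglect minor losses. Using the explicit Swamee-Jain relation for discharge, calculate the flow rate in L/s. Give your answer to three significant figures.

Q ≈ 218 L/s

Swamee-Jain (Type II): Q = -0.965·√(gD⁵h_f/L)·ln[ε/(3.7D) + √(3.17ν²L/(gD³h_f))]
√(gD⁵h_f/L) = √(9.81·0.348⁵·28.9/2020) = 0.02676
ε/(3.7D) = 1.79×10^-4; √(3.17ν²L/(gD³h_f)) = 3.47×10^-5
Q = -0.965·0.02676·ln(2.134×10^-4) = 0.2183 m³/s
Check: V = 2.30 m/s, Re = 5.32×10^5, f = 0.01867, h_f = 29.1 m ≈ 28.9 m ✓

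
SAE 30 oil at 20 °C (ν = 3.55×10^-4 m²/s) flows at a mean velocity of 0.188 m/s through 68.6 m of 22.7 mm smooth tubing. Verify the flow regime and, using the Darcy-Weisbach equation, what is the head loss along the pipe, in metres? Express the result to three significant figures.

Re = VD/ν = 0.188·0.02270/3.55×10^-4 = 12.0 → laminar (Re < 2300)
f = 64/Re = 5.324
h_f = f(L/D)V²/(2g) = 5.324·(68.6/0.02270)·0.188²/(2·9.81) = 28.98 m

h_f ≈ 29.0 m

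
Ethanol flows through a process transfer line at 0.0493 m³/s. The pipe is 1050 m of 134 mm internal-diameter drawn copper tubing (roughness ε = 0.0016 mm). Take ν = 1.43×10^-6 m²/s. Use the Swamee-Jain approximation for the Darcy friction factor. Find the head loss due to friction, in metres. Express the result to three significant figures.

V = 4Q/(πD²) = 4·0.0493/(π·0.134²) = 3.496 m/s
Re = VD/ν = 3.496·0.134/1.43×10^-6 = 3.28×10^5 → turbulent
ε/D = 0.0016/134 = 1.19×10^-5
Swamee-Jain: f = 0.01429
h_f = f(L/D)V²/(2g) = 0.01429·(1050/0.134)·3.496²/(2·9.81) = 69.73 m

h_f ≈ 69.7 m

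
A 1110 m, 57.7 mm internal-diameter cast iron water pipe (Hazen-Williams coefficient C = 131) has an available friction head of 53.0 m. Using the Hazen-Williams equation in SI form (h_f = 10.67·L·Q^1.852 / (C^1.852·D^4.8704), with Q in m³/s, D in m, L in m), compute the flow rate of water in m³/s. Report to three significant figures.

Q ≈ 0.00390 m³/s

Rearranging: Q = [h_f·C^1.852·D^4.8704 / (10.67·L)]^(1/1.852)
Q = [53.0·131^1.852·0.0577^4.8704 / (10.67·1110)]^0.540 = 0.003899 m³/s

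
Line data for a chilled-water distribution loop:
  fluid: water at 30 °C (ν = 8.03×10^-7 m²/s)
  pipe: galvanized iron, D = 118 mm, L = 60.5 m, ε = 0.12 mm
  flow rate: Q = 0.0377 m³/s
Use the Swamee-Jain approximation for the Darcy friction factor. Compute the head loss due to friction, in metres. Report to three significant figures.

h_f ≈ 6.34 m

V = 4Q/(πD²) = 4·0.0377/(π·0.118²) = 3.447 m/s
Re = VD/ν = 3.447·0.118/8.03×10^-7 = 5.07×10^5 → turbulent
ε/D = 0.12/118 = 0.00102
Swamee-Jain: f = 0.02042
h_f = f(L/D)V²/(2g) = 0.02042·(60.5/0.118)·3.447²/(2·9.81) = 6.342 m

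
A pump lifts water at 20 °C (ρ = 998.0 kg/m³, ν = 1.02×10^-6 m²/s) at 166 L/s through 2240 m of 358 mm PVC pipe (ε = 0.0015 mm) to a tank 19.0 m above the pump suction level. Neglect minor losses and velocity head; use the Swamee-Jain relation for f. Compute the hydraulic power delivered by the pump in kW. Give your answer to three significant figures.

V = 4Q/(πD²) = 1.649 m/s; Re = 5.79×10^5; ε/D = 4.19×10^-6; f = 0.01283
h_f = f(L/D)V²/2g = 11.13 m
Total head H = z + h_f = 19.0 + 11.13 = 30.13 m
P_hyd = ρgQH = 998.0·9.81·0.166·30.13 = 48.96 kW

P_hyd ≈ 49.0 kW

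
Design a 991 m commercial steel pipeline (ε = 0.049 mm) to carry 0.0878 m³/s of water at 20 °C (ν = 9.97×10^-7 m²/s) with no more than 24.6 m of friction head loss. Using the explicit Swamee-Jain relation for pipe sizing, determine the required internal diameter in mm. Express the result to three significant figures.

Swamee-Jain (Type III): D = 0.66·[ε^1.25·(LQ²/(gh_f))^4.75 + ν·Q^9.4·(L/(gh_f))^5.2]^0.04
LQ²/(gh_f) = 0.03166; L/(gh_f) = 4.106
Term 1 = ε^1.25·(…)^4.75 = 3.09×10^-13; Term 2 = ν·Q^9.4·(…)^5.2 = 1.81×10^-13
D = 0.66·(3.09×10^-13 + 1.81×10^-13)^0.04 = 0.2124 m = 212 mm
Check: V = 2.48 m/s, Re = 5.28×10^5, f = 0.01572, h_f = 23.0 m ≈ 24.6 m ✓

D ≈ 212 mm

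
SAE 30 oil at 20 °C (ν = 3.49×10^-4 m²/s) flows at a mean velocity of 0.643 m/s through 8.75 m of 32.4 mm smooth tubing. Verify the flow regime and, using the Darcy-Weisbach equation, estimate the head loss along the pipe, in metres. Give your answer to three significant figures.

Re = VD/ν = 0.643·0.03240/3.49×10^-4 = 59.7 → laminar (Re < 2300)
f = 64/Re = 1.072
h_f = f(L/D)V²/(2g) = 1.072·(8.75/0.03240)·0.643²/(2·9.81) = 6.101 m

h_f ≈ 6.10 m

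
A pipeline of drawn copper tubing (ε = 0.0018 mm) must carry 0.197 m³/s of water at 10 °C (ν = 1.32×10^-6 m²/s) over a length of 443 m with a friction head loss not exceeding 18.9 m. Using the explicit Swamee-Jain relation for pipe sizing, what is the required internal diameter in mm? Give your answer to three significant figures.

Swamee-Jain (Type III): D = 0.66·[ε^1.25·(LQ²/(gh_f))^4.75 + ν·Q^9.4·(L/(gh_f))^5.2]^0.04
LQ²/(gh_f) = 0.09273; L/(gh_f) = 2.389
Term 1 = ε^1.25·(…)^4.75 = 8.19×10^-13; Term 2 = ν·Q^9.4·(…)^5.2 = 2.85×10^-11
D = 0.66·(8.19×10^-13 + 2.85×10^-11)^0.04 = 0.2502 m = 250 mm
Check: V = 4.01 m/s, Re = 7.60×10^5, f = 0.01231, h_f = 17.8 m ≈ 18.9 m ✓

D ≈ 250 mm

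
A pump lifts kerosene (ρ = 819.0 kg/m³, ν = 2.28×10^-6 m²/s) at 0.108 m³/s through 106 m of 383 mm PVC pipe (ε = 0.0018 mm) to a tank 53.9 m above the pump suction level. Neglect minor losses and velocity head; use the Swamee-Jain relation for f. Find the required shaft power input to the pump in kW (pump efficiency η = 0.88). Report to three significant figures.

V = 4Q/(πD²) = 0.9374 m/s; Re = 1.57×10^5; ε/D = 4.70×10^-6; f = 0.01632
h_f = f(L/D)V²/2g = 0.2023 m
Total head H = z + h_f = 53.9 + 0.2023 = 54.10 m
P_hyd = ρgQH = 819.0·9.81·0.108·54.10 = 46.95 kW
P_shaft = P_hyd/η = 46.95/0.88 = 53.35 kW

P_shaft ≈ 53.3 kW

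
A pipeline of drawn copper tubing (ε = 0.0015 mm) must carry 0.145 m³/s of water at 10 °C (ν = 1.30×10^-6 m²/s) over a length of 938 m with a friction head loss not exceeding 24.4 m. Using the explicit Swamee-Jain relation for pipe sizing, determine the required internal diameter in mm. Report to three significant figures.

Swamee-Jain (Type III): D = 0.66·[ε^1.25·(LQ²/(gh_f))^4.75 + ν·Q^9.4·(L/(gh_f))^5.2]^0.04
LQ²/(gh_f) = 0.08239; L/(gh_f) = 3.919
Term 1 = ε^1.25·(…)^4.75 = 3.72×10^-13; Term 2 = ν·Q^9.4·(…)^5.2 = 2.07×10^-11
D = 0.66·(3.72×10^-13 + 2.07×10^-11)^0.04 = 0.2469 m = 247 mm
Check: V = 3.03 m/s, Re = 5.75×10^5, f = 0.01288, h_f = 22.9 m ≈ 24.4 m ✓

D ≈ 247 mm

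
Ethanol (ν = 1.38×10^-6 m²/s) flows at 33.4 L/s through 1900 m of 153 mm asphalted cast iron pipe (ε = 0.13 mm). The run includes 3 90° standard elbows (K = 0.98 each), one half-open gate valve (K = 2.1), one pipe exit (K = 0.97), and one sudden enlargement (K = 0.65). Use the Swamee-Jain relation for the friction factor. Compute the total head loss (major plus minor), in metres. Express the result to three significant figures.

V = 4Q/(πD²) = 1.817 m/s; V²/2g = 0.1682 m
Re = 2.01×10^5, ε/D = 8.50×10^-4 → f = 0.02057 (Swamee-Jain)
Major: h_f = f(L/D)·V²/2g = 0.02057·12418·0.1682 = 42.96 m
Minor: ΣK = 6.66; h_m = ΣK·V²/2g = 1.120 m
Total H_L = 42.96 + 1.120 = 44.08 m

H_L ≈ 44.1 m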